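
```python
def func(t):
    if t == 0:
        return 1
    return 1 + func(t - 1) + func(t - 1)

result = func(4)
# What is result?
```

func(t) = 1 + 2·func(t-1), func(0)=1. Closed form: (1+1)·2^4 - 1 = 31.

Answer: 31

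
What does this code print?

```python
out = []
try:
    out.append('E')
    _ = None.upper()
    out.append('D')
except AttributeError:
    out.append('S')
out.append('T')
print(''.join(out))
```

Execution trace: 'E' (try body) → 'S' (except AttributeError) → 'T' (after the try/except). Output: EST

Answer: EST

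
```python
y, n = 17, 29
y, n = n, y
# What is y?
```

Trace:
`y, n = 17, 29` → y = 17; n = 29
`y, n = n, y` → y = 29; n = 17
So y = 29

Answer: 29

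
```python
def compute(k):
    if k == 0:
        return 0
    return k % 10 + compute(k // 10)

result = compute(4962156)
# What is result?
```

Sum of digits of 4962156: 6 + 5 + 1 + 2 + 6 + 9 + 4 = 33

Answer: 33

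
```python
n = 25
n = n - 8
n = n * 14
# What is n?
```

Trace:
`n = 25` → n = 25
`n = n - 8` → n = 17
`n = n * 14` → n = 238
So n = 238

Answer: 238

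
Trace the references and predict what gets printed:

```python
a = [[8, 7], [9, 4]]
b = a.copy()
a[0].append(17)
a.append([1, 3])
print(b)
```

Key concept: shallow copy with nested lists.
Step by step:
`a = [[8, 7], [9, 4]]` → a = [[8, 7], [9, 4]]
`b = a.copy()` → b = [[8, 7], [9, 4]]
`a[0].append(17)` → a = [[8, 7, 17], [9, 4]]; b = [[8, 7, 17], [9, 4]]
`a.append([1, 3])` → a = [[8, 7, 17], [9, 4], [1, 3]]
`print(b)` → prints [[8, 7, 17], [9, 4]]

Answer: [[8, 7, 17], [9, 4]]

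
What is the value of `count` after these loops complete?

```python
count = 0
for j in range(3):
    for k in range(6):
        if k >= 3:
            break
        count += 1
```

Inner breaks at 3, outer runs 3 times
`count` takes the values: 0 → 1 → 2 → 3 → 4 → 5 → 6 → 7 → 8 → 9

Answer: 9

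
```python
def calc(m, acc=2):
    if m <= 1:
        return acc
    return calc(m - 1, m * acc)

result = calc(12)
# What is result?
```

Accumulator trace (n, acc): (12, 2) -> (11, 24) -> (10, 264) -> (9, 2640) -> (8, 23760) -> (7, 190080) -> (6, 1330560) -> (5, 7983360) -> (4, 39916800) -> (3, 159667200) -> (2, 479001600) -> (1, 958003200) -> return 958003200

Answer: 958003200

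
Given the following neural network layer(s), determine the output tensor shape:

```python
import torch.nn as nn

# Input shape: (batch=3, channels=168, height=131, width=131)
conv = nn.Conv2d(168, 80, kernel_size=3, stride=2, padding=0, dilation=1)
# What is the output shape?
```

Input: (3, 168, 131, 131) -> Output: (3, 80, 65, 65)

Answer: (3, 80, 65, 65)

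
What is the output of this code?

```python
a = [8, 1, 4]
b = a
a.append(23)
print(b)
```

Key concept: basic list aliasing.
Step by step:
`a = [8, 1, 4]` → a = [8, 1, 4]
`b = a` → b = [8, 1, 4] (same object as a)
`a.append(23)` → a = [8, 1, 4, 23] (same object as b); b = [8, 1, 4, 23] (same object as a)
`print(b)` → prints [8, 1, 4, 23]

Answer: [8, 1, 4, 23]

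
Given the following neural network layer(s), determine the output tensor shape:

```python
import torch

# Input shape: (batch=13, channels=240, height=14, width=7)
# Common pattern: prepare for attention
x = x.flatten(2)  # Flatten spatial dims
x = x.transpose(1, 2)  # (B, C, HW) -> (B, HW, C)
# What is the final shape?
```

Input: (13, 240, 14, 7) -> after flatten(2): (13, 240, 98) -> Output: (13, 98, 240)

Answer: (13, 98, 240)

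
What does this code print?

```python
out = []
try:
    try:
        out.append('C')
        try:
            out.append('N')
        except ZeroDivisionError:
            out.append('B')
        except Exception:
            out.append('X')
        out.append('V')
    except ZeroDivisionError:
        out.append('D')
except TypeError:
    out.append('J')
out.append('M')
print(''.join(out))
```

Execution trace: 'C' (try body) → 'N' (inner try body, no exception) → 'V' (try body, no exception) → 'M' (after the try/except). Output: CNVM

Answer: CNVM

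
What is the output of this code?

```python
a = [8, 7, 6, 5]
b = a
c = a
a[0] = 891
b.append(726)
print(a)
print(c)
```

Key concept: multiple aliases.
Step by step:
`a = [8, 7, 6, 5]` → a = [8, 7, 6, 5]
`b = a` → b = [8, 7, 6, 5] (same object as a)
`c = a` → c = [8, 7, 6, 5] (same object as a, b)
`a[0] = 891` → a = [891, 7, 6, 5] (same object as b, c); b = [891, 7, 6, 5] (same object as a, c); c = [891, 7, 6, 5] (same object as a, b)
`b.append(726)` → a = [891, 7, 6, 5, 726] (same object as b, c); b = [891, 7, 6, 5, 726] (same object as a, c); c = [891, 7, 6, 5, 726] (same object as a, b)
`print(a)` → prints [891, 7, 6, 5, 726]
`print(c)` → prints [891, 7, 6, 5, 726]

Answer:
[891, 7, 6, 5, 726]
[891, 7, 6, 5, 726]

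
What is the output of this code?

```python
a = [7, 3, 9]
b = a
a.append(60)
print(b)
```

Key concept: basic list aliasing.
Step by step:
`a = [7, 3, 9]` → a = [7, 3, 9]
`b = a` → b = [7, 3, 9] (same object as a)
`a.append(60)` → a = [7, 3, 9, 60] (same object as b); b = [7, 3, 9, 60] (same object as a)
`print(b)` → prints [7, 3, 9, 60]

Answer: [7, 3, 9, 60]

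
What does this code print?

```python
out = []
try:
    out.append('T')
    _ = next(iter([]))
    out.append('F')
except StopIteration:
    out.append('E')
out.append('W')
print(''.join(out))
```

Execution trace: 'T' (try body) → 'E' (except StopIteration) → 'W' (after the try/except). Output: TEW

Answer: TEW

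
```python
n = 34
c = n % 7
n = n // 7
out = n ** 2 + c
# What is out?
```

Trace:
`n = 34` → n = 34
`c = n % 7` → c = 6
`n = n // 7` → n = 4
`out = n ** 2 + c` → out = 22
So out = 22

Answer: 22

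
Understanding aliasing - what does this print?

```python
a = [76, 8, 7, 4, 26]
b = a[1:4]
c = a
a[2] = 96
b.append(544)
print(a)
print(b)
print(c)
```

Key concept: slice vs alias.
Step by step:
`a = [76, 8, 7, 4, 26]` → a = [76, 8, 7, 4, 26]
`b = a[1:4]` → b = [8, 7, 4]
`c = a` → c = [76, 8, 7, 4, 26] (same object as a)
`a[2] = 96` → a = [76, 8, 96, 4, 26] (same object as c); c = [76, 8, 96, 4, 26] (same object as a)
`b.append(544)` → b = [8, 7, 4, 544]
`print(a)` → prints [76, 8, 96, 4, 26]
`print(b)` → prints [8, 7, 4, 544]
`print(c)` → prints [76, 8, 96, 4, 26]

Answer:
[76, 8, 96, 4, 26]
[8, 7, 4, 544]
[76, 8, 96, 4, 26]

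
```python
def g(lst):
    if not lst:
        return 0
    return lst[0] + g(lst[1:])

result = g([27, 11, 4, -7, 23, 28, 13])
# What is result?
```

27 + 11 + 4 + (-7) + 23 + 28 + 13 + 0 = 99

Answer: 99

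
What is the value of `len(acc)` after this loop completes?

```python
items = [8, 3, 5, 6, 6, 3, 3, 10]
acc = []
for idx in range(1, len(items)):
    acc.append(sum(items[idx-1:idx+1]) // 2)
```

Number of 2-element averages
`acc` takes the values: [] → [5] → [5, 4] → [5, 4, 5] → [5, 4, 5, 6] → [5, 4, 5, 6, 4] → [5, 4, 5, 6, 4, 3] → [5, 4, 5, 6, 4, 3, 6]
So `len(acc)` = 7

Answer: 7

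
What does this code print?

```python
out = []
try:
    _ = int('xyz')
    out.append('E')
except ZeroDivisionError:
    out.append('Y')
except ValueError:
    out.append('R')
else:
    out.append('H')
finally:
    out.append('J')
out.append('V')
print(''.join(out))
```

Execution trace: 'R' (except ValueError) → 'J' (finally) → 'V' (after the try/except). Output: RJV

Answer: RJV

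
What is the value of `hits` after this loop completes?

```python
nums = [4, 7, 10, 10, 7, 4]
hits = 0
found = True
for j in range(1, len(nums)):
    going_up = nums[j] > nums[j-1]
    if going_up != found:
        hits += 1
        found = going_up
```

Count direction changes in [4, 7, 10, 10, 7, 4]
`hits` takes the values: 0 → 1

Answer: 1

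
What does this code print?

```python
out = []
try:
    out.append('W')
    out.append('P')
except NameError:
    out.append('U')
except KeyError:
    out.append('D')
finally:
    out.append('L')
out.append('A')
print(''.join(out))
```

Execution trace: 'W' (try body) → 'P' (try body, no exception) → 'L' (finally) → 'A' (after the try/except). Output: WPLA

Answer: WPLA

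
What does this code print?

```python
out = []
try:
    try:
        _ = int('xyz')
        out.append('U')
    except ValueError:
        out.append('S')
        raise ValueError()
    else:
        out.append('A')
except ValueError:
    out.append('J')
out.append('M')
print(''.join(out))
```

Execution trace: 'S' (inner except ValueError) → 'J' (outer except ValueError) → 'M' (after the try/except). Output: SJM

Answer: SJM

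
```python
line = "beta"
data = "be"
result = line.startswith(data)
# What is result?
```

Trace:
`line = "beta"` → line = 'beta'
`data = "be"` → data = 'be'
`result = line.startswith(data)` → result = True
So result = True

Answer: True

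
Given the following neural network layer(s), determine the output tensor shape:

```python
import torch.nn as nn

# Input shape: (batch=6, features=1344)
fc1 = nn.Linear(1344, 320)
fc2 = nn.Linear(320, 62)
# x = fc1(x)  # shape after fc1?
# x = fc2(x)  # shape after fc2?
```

Input: (6, 1344) -> after fc1: (6, 320) -> Output: (6, 62)

Answer: (6, 62)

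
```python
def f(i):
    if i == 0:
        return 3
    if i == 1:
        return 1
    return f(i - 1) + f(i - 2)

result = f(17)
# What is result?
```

Build up from base cases: f(0)=3, f(1)=1, f(2)=4, f(3)=5, f(4)=9, f(5)=14, f(6)=23, ..., f(17)=4558

Answer: 4558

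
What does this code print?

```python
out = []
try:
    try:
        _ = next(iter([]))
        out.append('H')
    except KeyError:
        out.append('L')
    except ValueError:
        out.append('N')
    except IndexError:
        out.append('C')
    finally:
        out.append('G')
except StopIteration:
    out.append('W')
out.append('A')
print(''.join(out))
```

Execution trace: 'G' (inner finally) → 'W' (outer except StopIteration) → 'A' (after the try/except). Output: GWA

Answer: GWA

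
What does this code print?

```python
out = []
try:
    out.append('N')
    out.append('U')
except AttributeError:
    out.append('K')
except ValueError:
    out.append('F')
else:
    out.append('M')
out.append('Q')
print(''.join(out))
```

Execution trace: 'N' (try body) → 'U' (try body, no exception) → 'M' (else) → 'Q' (after the try/except). Output: NUMQ

Answer: NUMQ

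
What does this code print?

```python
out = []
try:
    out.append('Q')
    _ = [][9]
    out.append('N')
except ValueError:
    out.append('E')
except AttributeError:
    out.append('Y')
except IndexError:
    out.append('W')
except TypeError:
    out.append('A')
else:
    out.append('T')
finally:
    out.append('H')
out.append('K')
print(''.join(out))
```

Execution trace: 'Q' (try body) → 'W' (except IndexError) → 'H' (finally) → 'K' (after the try/except). Output: QWHK

Answer: QWHK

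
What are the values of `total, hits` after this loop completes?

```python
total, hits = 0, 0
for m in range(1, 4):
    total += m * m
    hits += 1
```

Sum of squares and count
`total, hits` takes the values: (0, 0) → (1, 0) → (1, 1) → (5, 1) → (5, 2) → (14, 2) → (14, 3)

Answer: 14, 3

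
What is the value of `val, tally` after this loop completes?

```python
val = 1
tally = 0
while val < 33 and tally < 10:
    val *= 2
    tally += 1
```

Double until >= 33 or 10 iterations
`val, tally` takes the values: (1, 0) → (2, 0) → (2, 1) → (4, 1) → (4, 2) → (8, 2) → (8, 3) → (16, 3) → (16, 4) → (32, 4) → (32, 5) → (64, 5) → (64, 6)

Answer: 64, 6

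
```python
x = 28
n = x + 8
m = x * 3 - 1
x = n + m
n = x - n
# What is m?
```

Trace:
`x = 28` → x = 28
`n = x + 8` → n = 36
`m = x * 3 - 1` → m = 83
`x = n + m` → x = 119
`n = x - n` → n = 83
So m = 83

Answer: 83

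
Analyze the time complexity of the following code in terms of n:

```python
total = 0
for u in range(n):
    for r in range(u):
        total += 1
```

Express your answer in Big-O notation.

Each loop level contributes: n × n. Multiplying the contributions gives O(n^2).

Answer: O(n^2)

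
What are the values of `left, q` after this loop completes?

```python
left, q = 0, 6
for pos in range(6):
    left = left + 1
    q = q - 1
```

left goes 0→6, q goes 6→0
`left, q` takes the values: (0, 6) → (1, 6) → (1, 5) → (2, 5) → (2, 4) → (3, 4) → (3, 3) → (4, 3) → (4, 2) → (5, 2) → (5, 1) → (6, 1) → (6, 0)

Answer: 6, 0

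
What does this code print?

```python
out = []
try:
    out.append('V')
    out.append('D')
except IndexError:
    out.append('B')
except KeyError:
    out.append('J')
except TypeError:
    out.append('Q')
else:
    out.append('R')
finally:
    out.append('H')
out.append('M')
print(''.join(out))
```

Execution trace: 'V' (try body) → 'D' (try body, no exception) → 'R' (else) → 'H' (finally) → 'M' (after the try/except). Output: VDRHM

Answer: VDRHM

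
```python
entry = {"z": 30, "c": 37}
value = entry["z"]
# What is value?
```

Trace:
`entry = {"z": 30, "c": 37}` → entry = {'z': 30, 'c': 37}
`value = entry["z"]` → value = 30
So value = 30

Answer: 30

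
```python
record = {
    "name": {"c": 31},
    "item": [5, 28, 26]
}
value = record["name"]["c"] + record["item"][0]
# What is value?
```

Trace:
`record = { ...` → record = {'name': {'c': 31}, 'item': [5, 28, 26]}
`value = record["name"]["c"] + record["item"][0]` → value = 36
So value = 36

Answer: 36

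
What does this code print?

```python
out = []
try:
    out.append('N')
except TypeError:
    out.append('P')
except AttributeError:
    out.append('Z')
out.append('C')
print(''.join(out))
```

Execution trace: 'N' (try body, no exception) → 'C' (after the try/except). Output: NC

Answer: NC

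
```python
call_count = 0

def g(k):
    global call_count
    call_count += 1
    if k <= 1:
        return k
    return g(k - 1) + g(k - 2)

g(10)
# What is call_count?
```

Calls(k) = 1 + Calls(k-1) + Calls(k-2); Calls(0)=Calls(1)=1. For k=10 this gives 177.

Answer: 177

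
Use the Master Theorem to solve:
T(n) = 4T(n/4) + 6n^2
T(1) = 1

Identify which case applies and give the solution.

a=4, b=4, f(n)=6n^2. log_4(4) = 1. Since c=2 > 1 and the regularity condition holds (4(n/4)^2 = (4/4^2)n^2 with 4/4^2 < 1), Case 3 applies: T(n) = Θ(f(n)) = O(n^2).

Answer: O(n^2) - Case 3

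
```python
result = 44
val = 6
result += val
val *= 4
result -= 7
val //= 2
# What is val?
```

Trace:
`result = 44` → result = 44
`val = 6` → val = 6
`result += val` → result = 50
`val *= 4` → val = 24
`result -= 7` → result = 43
`val //= 2` → val = 12
So val = 12

Answer: 12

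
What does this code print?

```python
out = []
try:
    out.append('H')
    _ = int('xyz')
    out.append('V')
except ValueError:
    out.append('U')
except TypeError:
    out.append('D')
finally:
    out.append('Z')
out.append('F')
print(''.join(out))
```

Execution trace: 'H' (try body) → 'U' (except ValueError) → 'Z' (finally) → 'F' (after the try/except). Output: HUZF

Answer: HUZF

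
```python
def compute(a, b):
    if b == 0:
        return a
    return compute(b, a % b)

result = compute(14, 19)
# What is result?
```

compute(14, 19) -> compute(19, 14) -> compute(14, 5) -> compute(5, 4) -> compute(4, 1) -> compute(1, 0) -> 1

Answer: 1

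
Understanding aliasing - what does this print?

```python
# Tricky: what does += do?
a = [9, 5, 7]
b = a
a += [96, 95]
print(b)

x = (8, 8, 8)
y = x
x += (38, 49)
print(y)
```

Key concept: += behavior differs for mutable vs immutable.
Step by step:
`a = [9, 5, 7]` → a = [9, 5, 7]
`b = a` → b = [9, 5, 7] (same object as a)
`a += [96, 95]` → a = [9, 5, 7, 96, 95] (same object as b); b = [9, 5, 7, 96, 95] (same object as a)
`print(b)` → prints [9, 5, 7, 96, 95]
`x = (8, 8, 8)` → x = (8, 8, 8)
`y = x` → y = (8, 8, 8)
`x += (38, 49)` → x = (8, 8, 8, 38, 49)
`print(y)` → prints (8, 8, 8)

Answer:
[9, 5, 7, 96, 95]
(8, 8, 8)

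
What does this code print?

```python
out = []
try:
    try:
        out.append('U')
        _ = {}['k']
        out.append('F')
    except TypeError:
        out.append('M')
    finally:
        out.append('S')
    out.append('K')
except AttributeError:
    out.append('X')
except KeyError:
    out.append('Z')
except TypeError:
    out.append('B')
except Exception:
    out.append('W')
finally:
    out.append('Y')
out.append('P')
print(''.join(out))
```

Execution trace: 'U' (inner try body) → 'S' (inner finally) → 'Z' (except KeyError) → 'Y' (finally) → 'P' (after the try/except). Output: USZYP

Answer: USZYP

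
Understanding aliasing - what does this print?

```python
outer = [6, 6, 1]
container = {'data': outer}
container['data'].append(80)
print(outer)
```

Key concept: dict holds reference to list.
Step by step:
`outer = [6, 6, 1]` → outer = [6, 6, 1]
`container = {'data': outer}` → container = {'data': [6, 6, 1]}
`container['data'].append(80)` → outer = [6, 6, 1, 80]; container = {'data': [6, 6, 1, 80]}
`print(outer)` → prints [6, 6, 1, 80]

Answer: [6, 6, 1, 80]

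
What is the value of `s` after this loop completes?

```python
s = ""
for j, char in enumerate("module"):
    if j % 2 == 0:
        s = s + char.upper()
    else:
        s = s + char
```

Uppercase even positions in 'module'
`s` takes the values: "" → "M" → "Mo" → "MoD" → "MoDu" → "MoDuL" → "MoDuLe"

Answer: "MoDuLe"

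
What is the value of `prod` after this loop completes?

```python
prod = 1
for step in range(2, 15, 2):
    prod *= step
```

Product of even numbers 2 to 14
`prod` takes the values: 1 → 2 → 8 → 48 → 384 → 3840 → 46080 → 645120

Answer: 645120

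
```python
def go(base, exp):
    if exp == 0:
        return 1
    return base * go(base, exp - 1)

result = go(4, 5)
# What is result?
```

go(4, 5) = 4 * 4 * 4 * 4 * 4 = 1024

Answer: 1024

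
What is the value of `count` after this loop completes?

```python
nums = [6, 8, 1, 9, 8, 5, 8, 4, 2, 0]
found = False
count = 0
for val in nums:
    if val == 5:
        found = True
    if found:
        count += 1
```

Count elements after first 5 in [6, 8, 1, 9, 8, 5, 8, 4, 2, 0]
`count` takes the values: 0 → 1 → 2 → 3 → 4 → 5

Answer: 5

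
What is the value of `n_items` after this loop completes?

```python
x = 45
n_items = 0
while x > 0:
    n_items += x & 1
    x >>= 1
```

Count set bits in 45 (binary: 0b101101)
`n_items` takes the values: 0 → 1 → 2 → 3 → 4

Answer: 4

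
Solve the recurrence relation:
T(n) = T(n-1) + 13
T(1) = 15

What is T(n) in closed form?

Unrolling: T(n) = T(1) + 13·(n-1) = 15 + 13(n-1) = 13n + 2.

Answer: T(n) = 13n + 2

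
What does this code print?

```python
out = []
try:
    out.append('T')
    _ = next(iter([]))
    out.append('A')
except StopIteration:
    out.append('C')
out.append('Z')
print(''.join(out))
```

Execution trace: 'T' (try body) → 'C' (except StopIteration) → 'Z' (after the try/except). Output: TCZ

Answer: TCZ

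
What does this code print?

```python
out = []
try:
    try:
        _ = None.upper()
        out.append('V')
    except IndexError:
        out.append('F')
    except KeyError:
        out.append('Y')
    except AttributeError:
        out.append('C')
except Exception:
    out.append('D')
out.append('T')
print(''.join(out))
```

Execution trace: 'C' (inner except AttributeError) → 'T' (after the try/except). Output: CT

Answer: CT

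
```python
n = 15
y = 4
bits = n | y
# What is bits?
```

Trace:
`n = 15` → n = 15
`y = 4` → y = 4
`bits = n | y` → bits = 15
So bits = 15

Answer: 15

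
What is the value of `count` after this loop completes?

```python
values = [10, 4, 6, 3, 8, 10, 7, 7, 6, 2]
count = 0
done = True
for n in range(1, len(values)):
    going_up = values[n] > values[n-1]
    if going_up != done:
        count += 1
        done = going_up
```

Count direction changes in [10, 4, 6, 3, 8, 10, 7, 7, 6, 2]
`count` takes the values: 0 → 1 → 2 → 3 → 4 → 5

Answer: 5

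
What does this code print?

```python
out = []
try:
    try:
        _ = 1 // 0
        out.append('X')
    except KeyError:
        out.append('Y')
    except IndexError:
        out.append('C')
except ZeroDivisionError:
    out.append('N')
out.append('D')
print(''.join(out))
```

Execution trace: 'N' (outer except ZeroDivisionError) → 'D' (after the try/except). Output: ND

Answer: ND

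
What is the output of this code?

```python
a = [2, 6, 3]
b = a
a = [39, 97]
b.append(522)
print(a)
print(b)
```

Key concept: rebinding vs mutation: a is rebound to a new list, b still points at the original.
Step by step:
`a = [2, 6, 3]` → a = [2, 6, 3]
`b = a` → b = [2, 6, 3] (same object as a)
`a = [39, 97]` → a = [39, 97]
`b.append(522)` → b = [2, 6, 3, 522]
`print(a)` → prints [39, 97]
`print(b)` → prints [2, 6, 3, 522]

Answer:
[39, 97]
[2, 6, 3, 522]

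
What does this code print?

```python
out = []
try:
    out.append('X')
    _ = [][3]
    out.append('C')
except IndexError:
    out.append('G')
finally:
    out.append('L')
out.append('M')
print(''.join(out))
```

Execution trace: 'X' (try body) → 'G' (except IndexError) → 'L' (finally) → 'M' (after the try/except). Output: XGLM

Answer: XGLM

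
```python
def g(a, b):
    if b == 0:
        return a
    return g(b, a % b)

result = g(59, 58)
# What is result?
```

g(59, 58) -> g(58, 1) -> g(1, 0) -> 1

Answer: 1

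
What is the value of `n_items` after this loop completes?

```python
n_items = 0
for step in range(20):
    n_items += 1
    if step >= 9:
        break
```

Loop breaks when step reaches 9, n_items is 10
`n_items` takes the values: 0 → 1 → 2 → 3 → 4 → 5 → 6 → 7 → 8 → 9 → 10

Answer: 10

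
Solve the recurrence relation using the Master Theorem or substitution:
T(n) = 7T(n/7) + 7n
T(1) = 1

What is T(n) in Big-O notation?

By Master Theorem: a=7, b=7, f(n)=7n. Since log_7(7) = 1 and f(n) = Θ(n^1), Case 2 applies. T(n) = O(n log n).

Answer: O(n log n)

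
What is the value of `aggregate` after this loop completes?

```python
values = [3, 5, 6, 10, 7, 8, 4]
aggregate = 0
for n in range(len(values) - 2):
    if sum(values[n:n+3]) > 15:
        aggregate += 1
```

Count windows with sum > 15
`aggregate` takes the values: 0 → 1 → 2 → 3 → 4

Answer: 4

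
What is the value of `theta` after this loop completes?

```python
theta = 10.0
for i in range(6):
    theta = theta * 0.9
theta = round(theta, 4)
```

Exponential decay: 10.0 * 0.9^6
`theta` takes the values: 10.0 → 9.0 → 8.1 → 7.29 → 6.561 → 5.9049 → 5.31441 → 5.3144

Answer: 5.3144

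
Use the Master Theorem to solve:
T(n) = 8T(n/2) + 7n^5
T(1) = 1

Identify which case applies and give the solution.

a=8, b=2, f(n)=7n^5. log_2(8) = 3. Since c=5 > 3 and the regularity condition holds (8(n/2)^5 = (8/2^5)n^5 with 8/2^5 < 1), Case 3 applies: T(n) = Θ(f(n)) = O(n^5).

Answer: O(n^5) - Case 3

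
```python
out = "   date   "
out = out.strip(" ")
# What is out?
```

Trace:
`out = "   date   "` → out = '   date   '
`out = out.strip(" ")` → out = 'date'
So out = 'date'

Answer: 'date'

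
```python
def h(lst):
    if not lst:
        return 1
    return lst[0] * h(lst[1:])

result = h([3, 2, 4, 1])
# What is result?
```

Product over [3, 2, 4, 1] = 3 * 2 * 4 * 1 = 24

Answer: 24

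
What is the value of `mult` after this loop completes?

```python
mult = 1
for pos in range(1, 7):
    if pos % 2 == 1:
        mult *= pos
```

Product of odd numbers 1 to 6
`mult` takes the values: 1 → 3 → 15

Answer: 15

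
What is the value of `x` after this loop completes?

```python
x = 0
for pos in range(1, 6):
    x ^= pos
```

XOR of 1 to 5
`x` takes the values: 0 → 1 → 3 → 0 → 4 → 1

Answer: 1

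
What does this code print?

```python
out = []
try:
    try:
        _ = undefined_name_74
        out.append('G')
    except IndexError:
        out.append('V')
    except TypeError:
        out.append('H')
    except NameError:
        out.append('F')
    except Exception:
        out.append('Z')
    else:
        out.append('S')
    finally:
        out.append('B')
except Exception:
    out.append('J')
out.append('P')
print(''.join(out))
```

Execution trace: 'F' (inner except NameError) → 'B' (inner finally) → 'P' (after the try/except). Output: FBP

Answer: FBP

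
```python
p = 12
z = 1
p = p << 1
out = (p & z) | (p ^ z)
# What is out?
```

Trace:
`p = 12` → p = 12
`z = 1` → z = 1
`p = p << 1` → p = 24
`out = (p & z) | (p ^ z)` → out = 25
So out = 25

Answer: 25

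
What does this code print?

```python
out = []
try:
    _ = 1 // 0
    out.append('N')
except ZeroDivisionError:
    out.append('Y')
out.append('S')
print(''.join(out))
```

Execution trace: 'Y' (except ZeroDivisionError) → 'S' (after the try/except). Output: YS

Answer: YS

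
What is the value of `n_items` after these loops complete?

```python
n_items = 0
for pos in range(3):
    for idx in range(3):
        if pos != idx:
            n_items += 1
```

3² - 3 (exclude diagonal)
`n_items` takes the values: 0 → 1 → 2 → 3 → 4 → 5 → 6

Answer: 6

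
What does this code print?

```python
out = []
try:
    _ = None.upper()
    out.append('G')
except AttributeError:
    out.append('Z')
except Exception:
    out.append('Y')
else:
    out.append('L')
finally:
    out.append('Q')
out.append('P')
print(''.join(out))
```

Execution trace: 'Z' (except AttributeError) → 'Q' (finally) → 'P' (after the try/except). Output: ZQP

Answer: ZQP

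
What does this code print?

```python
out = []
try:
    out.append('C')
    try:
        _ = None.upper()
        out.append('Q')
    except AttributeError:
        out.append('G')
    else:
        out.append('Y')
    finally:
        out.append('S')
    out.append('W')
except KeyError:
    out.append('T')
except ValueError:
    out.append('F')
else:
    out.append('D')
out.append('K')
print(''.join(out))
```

Execution trace: 'C' (try body) → 'G' (inner except AttributeError) → 'S' (inner finally) → 'W' (try body, no exception) → 'D' (else) → 'K' (after the try/except). Output: CGSWDK

Answer: CGSWDK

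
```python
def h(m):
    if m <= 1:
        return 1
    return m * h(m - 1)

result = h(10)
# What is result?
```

h(10) = 10 * 9 * 8 * 7 * 6 * 5 * 4 * 3 * 2 * 1 = 3628800

Answer: 3628800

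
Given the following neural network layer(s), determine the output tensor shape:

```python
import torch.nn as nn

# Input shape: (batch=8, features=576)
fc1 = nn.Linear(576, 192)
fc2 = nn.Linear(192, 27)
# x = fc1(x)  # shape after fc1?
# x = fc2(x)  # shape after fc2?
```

Input: (8, 576) -> after fc1: (8, 192) -> Output: (8, 27)

Answer: (8, 27)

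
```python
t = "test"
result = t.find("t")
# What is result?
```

Trace:
`t = "test"` → t = 'test'
`result = t.find("t")` → result = 0
So result = 0

Answer: 0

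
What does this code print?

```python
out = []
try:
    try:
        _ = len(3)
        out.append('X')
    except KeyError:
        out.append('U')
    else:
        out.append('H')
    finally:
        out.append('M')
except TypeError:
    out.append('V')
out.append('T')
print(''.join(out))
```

Execution trace: 'M' (finally) → 'V' (outer except TypeError) → 'T' (after the try/except). Output: MVT

Answer: MVT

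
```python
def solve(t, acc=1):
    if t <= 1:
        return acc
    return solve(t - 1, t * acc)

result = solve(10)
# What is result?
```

Accumulator trace (n, acc): (10, 1) -> (9, 10) -> (8, 90) -> (7, 720) -> (6, 5040) -> (5, 30240) -> (4, 151200) -> (3, 604800) -> (2, 1814400) -> (1, 3628800) -> return 3628800

Answer: 3628800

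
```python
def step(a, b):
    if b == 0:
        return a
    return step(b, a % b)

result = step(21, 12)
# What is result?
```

step(21, 12) -> step(12, 9) -> step(9, 3) -> step(3, 0) -> 3

Answer: 3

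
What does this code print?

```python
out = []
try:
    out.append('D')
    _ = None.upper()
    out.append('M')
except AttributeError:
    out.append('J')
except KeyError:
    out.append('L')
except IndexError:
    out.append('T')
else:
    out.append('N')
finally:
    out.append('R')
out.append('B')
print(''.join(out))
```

Execution trace: 'D' (try body) → 'J' (except AttributeError) → 'R' (finally) → 'B' (after the try/except). Output: DJRB

Answer: DJRB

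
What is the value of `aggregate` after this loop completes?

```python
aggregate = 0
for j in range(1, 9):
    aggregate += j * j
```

Sum of squares 1² to 8² = 204
`aggregate` takes the values: 0 → 1 → 5 → 14 → 30 → 55 → 91 → 140 → 204

Answer: 204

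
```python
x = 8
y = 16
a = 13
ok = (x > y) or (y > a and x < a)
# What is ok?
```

Trace:
`x = 8` → x = 8
`y = 16` → y = 16
`a = 13` → a = 13
`ok = (x > y) or (y > a and x < a)` → ok = True
So ok = True

Answer: True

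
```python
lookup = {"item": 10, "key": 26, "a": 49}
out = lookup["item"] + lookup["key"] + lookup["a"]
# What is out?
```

Trace:
`lookup = {"item": 10, "key": 26, "a": 49}` → lookup = {'item': 10, 'key': 26, 'a': 49}
`out = lookup["item"] + lookup["key"] + lookup["a"]` → out = 85
So out = 85

Answer: 85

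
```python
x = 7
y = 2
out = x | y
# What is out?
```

Trace:
`x = 7` → x = 7
`y = 2` → y = 2
`out = x | y` → out = 7
So out = 7

Answer: 7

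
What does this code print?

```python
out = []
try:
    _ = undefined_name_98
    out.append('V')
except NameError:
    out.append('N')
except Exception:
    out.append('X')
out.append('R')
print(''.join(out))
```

Execution trace: 'N' (except NameError) → 'R' (after the try/except). Output: NR

Answer: NR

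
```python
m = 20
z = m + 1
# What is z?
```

Trace:
`m = 20` → m = 20
`z = m + 1` → z = 21
So z = 21

Answer: 21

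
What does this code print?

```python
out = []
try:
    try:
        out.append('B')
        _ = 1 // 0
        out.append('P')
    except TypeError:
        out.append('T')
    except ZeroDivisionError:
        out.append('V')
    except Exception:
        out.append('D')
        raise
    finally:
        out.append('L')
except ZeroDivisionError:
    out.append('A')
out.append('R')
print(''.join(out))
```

Execution trace: 'B' (try body) → 'V' (except ZeroDivisionError) → 'L' (finally) → 'R' (after the try/except). Output: BVLR

Answer: BVLR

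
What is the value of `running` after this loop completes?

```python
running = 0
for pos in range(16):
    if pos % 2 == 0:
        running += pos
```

Sum of even numbers 0 to 15
`running` takes the values: 0 → 2 → 6 → 12 → 20 → 30 → 42 → 56

Answer: 56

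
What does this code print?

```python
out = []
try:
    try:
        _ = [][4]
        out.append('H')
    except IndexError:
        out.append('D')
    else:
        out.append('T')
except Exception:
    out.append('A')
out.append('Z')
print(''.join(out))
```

Execution trace: 'D' (inner except IndexError) → 'Z' (after the try/except). Output: DZ

Answer: DZ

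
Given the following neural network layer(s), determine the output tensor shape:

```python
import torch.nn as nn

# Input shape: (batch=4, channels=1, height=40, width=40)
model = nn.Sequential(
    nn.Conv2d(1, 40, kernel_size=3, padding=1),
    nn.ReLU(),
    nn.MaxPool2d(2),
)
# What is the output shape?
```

Input: (4, 1, 40, 40) -> after Conv2d: (4, 40, 40, 40) -> after ReLU: (4, 40, 40, 40) -> Output: (4, 40, 20, 20)

Answer: (4, 40, 20, 20)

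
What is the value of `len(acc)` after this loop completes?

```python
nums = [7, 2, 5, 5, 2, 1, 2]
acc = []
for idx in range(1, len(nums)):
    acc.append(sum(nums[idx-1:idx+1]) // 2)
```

Number of 2-element averages
`acc` takes the values: [] → [4] → [4, 3] → [4, 3, 5] → [4, 3, 5, 3] → [4, 3, 5, 3, 1] → [4, 3, 5, 3, 1, 1]
So `len(acc)` = 6

Answer: 6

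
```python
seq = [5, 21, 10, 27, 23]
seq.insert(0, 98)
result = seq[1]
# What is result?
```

Trace:
`seq = [5, 21, 10, 27, 23]` → seq = [5, 21, 10, 27, 23]
`seq.insert(0, 98)` → seq = [98, 5, 21, 10, 27, 23]
`result = seq[1]` → result = 5
So result = 5

Answer: 5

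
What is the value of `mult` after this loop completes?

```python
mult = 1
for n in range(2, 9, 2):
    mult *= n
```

Product of even numbers 2 to 8
`mult` takes the values: 1 → 2 → 8 → 48 → 384

Answer: 384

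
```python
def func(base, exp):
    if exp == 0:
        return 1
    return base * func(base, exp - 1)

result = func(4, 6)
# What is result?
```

func(4, 6) = 4 * 4 * 4 * 4 * 4 * 4 = 4096

Answer: 4096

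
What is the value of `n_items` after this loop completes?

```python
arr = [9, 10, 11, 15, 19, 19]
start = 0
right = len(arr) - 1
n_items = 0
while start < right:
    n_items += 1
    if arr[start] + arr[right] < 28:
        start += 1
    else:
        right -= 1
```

Steps to find pair summing to 28
`n_items` takes the values: 0 → 1 → 2 → 3 → 4 → 5

Answer: 5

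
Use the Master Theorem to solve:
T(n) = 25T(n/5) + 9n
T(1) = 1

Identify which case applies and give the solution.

a=25, b=5, f(n)=9n. log_5(25) = 2. Since c=1 < 2, Case 1 applies: T(n) = Θ(n^log_b(a)) = O(n^2).

Answer: O(n^2) - Case 1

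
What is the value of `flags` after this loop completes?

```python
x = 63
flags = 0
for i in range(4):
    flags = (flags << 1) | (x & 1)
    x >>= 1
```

Reverse lowest 4 bits of 63
`flags` takes the values: 0 → 1 → 3 → 7 → 15

Answer: 15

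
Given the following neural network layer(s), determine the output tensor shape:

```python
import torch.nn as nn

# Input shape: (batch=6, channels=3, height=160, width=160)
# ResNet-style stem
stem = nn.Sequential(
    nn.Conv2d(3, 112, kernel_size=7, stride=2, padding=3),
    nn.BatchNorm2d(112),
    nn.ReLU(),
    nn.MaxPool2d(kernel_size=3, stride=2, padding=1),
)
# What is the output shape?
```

Input: (6, 3, 160, 160) -> after Conv2d 7x7 stride=2: (6, 112, 80, 80) -> Output: (6, 112, 40, 40)

Answer: (6, 112, 40, 40)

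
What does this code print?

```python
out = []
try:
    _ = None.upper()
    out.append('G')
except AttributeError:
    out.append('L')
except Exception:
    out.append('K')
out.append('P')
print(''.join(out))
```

Execution trace: 'L' (except AttributeError) → 'P' (after the try/except). Output: LP

Answer: LP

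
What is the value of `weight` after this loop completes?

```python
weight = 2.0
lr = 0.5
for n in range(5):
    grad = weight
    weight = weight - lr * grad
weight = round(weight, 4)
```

Gradient descent: w = 2.0 * (1 - 0.5)^5
`weight` takes the values: 2.0 → 1.0 → 0.5 → 0.25 → 0.125 → 0.0625

Answer: 0.0625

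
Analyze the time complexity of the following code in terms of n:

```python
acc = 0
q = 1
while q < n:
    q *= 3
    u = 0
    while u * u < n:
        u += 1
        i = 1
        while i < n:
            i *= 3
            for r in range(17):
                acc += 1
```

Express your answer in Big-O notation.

Each loop level contributes: log n × √n × log n × 1. Multiplying the contributions gives O(√n log² n).

Answer: O(√n log² n)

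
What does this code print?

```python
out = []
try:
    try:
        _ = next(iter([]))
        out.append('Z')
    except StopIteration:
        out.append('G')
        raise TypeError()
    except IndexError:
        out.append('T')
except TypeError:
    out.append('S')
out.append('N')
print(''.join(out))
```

Execution trace: 'G' (inner except StopIteration) → 'S' (outer except TypeError) → 'N' (after the try/except). Output: GSN

Answer: GSN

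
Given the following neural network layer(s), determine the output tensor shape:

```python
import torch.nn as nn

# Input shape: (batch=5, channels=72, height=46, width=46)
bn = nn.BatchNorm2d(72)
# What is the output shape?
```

Input: (5, 72, 46, 46) -> Output: (5, 72, 46, 46)

Answer: (5, 72, 46, 46)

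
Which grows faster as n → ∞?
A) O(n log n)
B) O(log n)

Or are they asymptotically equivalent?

O(n log n) vs O(log n): Higher order terms dominate.

Answer: A) O(n log n) grows faster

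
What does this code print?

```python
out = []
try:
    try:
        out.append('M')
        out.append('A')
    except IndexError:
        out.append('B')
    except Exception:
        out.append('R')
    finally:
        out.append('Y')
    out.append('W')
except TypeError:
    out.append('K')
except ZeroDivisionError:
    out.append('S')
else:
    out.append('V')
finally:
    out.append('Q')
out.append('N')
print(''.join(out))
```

Execution trace: 'M' (inner try body) → 'A' (inner try body, no exception) → 'Y' (inner finally) → 'W' (try body, no exception) → 'V' (else) → 'Q' (finally) → 'N' (after the try/except). Output: MAYWVQN

Answer: MAYWVQN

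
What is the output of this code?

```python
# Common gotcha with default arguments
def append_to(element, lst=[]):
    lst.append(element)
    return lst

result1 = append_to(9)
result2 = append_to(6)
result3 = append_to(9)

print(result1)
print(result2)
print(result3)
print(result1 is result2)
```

Key concept: mutable default argument gotcha.
Step by step:
`result1 = append_to(9)` → result1 = [9]
`result2 = append_to(6)` → result1 = [9, 6] (same object as result2); result2 = [9, 6] (same object as result1)
`result3 = append_to(9)` → result1 = [9, 6, 9] (same object as result2, result3); result2 = [9, 6, 9] (same object as result1, result3); result3 = [9, 6, 9] (same object as result1, result2)
`print(result1)` → prints [9, 6, 9]
`print(result2)` → prints [9, 6, 9]
`print(result3)` → prints [9, 6, 9]
`print(result1 is result2)` → prints True

Answer:
[9, 6, 9]
[9, 6, 9]
[9, 6, 9]
True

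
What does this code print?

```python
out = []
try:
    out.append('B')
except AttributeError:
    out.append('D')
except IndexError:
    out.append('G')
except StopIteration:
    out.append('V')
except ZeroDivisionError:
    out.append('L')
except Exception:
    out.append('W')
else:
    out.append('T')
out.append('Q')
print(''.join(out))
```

Execution trace: 'B' (try body, no exception) → 'T' (else) → 'Q' (after the try/except). Output: BTQ

Answer: BTQ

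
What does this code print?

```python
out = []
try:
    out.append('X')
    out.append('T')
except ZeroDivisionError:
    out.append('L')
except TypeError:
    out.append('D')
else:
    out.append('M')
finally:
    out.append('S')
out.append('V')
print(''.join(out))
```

Execution trace: 'X' (try body) → 'T' (try body, no exception) → 'M' (else) → 'S' (finally) → 'V' (after the try/except). Output: XTMSV

Answer: XTMSV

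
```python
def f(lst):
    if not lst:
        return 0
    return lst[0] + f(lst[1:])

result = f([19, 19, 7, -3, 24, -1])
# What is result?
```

19 + 19 + 7 + (-3) + 24 + (-1) + 0 = 65

Answer: 65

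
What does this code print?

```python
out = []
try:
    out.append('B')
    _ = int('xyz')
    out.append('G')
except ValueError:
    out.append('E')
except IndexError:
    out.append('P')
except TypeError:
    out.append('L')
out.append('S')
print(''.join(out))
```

Execution trace: 'B' (try body) → 'E' (except ValueError) → 'S' (after the try/except). Output: BES

Answer: BES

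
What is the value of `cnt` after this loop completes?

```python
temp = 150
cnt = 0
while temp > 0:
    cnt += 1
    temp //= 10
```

Count digits by repeated division by 10
`cnt` takes the values: 0 → 1 → 2 → 3

Answer: 3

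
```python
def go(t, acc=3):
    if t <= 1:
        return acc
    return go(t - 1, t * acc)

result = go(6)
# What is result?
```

Accumulator trace (n, acc): (6, 3) -> (5, 18) -> (4, 90) -> (3, 360) -> (2, 1080) -> (1, 2160) -> return 2160

Answer: 2160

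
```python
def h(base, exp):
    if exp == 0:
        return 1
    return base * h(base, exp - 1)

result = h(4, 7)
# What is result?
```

h(4, 7) = 4 * 4 * 4 * 4 * 4 * 4 * 4 = 16384

Answer: 16384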